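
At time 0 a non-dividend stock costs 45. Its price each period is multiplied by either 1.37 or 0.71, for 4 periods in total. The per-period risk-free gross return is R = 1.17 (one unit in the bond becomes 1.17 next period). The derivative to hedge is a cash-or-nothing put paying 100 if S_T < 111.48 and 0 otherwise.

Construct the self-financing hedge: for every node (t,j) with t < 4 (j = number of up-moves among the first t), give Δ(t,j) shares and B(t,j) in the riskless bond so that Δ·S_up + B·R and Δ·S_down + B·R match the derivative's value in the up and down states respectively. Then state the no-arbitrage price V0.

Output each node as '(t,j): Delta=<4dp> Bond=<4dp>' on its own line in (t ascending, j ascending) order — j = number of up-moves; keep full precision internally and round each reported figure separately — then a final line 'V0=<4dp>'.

The replicating-portfolio and risk-neutral prices coincide; use p* = (1.17−0.71)/(1.37−0.71) = 0.6970 for the latter.
At expiry t=4: V(4,0)=100.0000, V(4,1)=100.0000, V(4,2)=100.0000, V(4,3)=100.0000, V(4,4)=0.0000
Node (3,0) S=16.1060: V=(p*·100.0000+(1−p*)·100.0000)/1.17=85.4701; Δ=(100.0000−100.0000)/(22.0652−11.4353)=0.0000; B=V−Δ·S=85.4701
Node (3,1) S=31.0778: V=(p*·100.0000+(1−p*)·100.0000)/1.17=85.4701; Δ=(100.0000−100.0000)/(42.5765−22.0652)=0.0000; B=V−Δ·S=85.4701
Node (3,2) S=59.9670: V=(p*·100.0000+(1−p*)·100.0000)/1.17=85.4701; Δ=(100.0000−100.0000)/(82.1547−42.5765)=0.0000; B=V−Δ·S=85.4701
Node (3,3) S=115.7109: V=(p*·0.0000+(1−p*)·100.0000)/1.17=25.9000; Δ=(0.0000−100.0000)/(158.5239−82.1547)=-1.3094; B=V−Δ·S=177.4152
Node (2,0) S=22.6845: V=(p*·85.4701+(1−p*)·85.4701)/1.17=73.0514; Δ=(85.4701−85.4701)/(31.0778−16.1060)=0.0000; B=V−Δ·S=73.0514
Node (2,1) S=43.7715: V=(p*·85.4701+(1−p*)·85.4701)/1.17=73.0514; Δ=(85.4701−85.4701)/(59.9670−31.0778)=0.0000; B=V−Δ·S=73.0514
Node (2,2) S=84.4605: V=(p*·25.9000+(1−p*)·85.4701)/1.17=37.5654; Δ=(25.9000−85.4701)/(115.7109−59.9670)=-1.0686; B=V−Δ·S=127.8231
Node (1,0) S=31.9500: V=(p*·73.0514+(1−p*)·73.0514)/1.17=62.4371; Δ=(73.0514−73.0514)/(43.7715−22.6845)=0.0000; B=V−Δ·S=62.4371
Node (1,1) S=61.6500: V=(p*·37.5654+(1−p*)·73.0514)/1.17=41.2981; Δ=(37.5654−73.0514)/(84.4605−43.7715)=-0.8721; B=V−Δ·S=95.0646
Node (0,0) S=45.0000: V=(p*·41.2981+(1−p*)·62.4371)/1.17=40.7725; Δ=(41.2981−62.4371)/(61.6500−31.9500)=-0.7118; B=V−Δ·S=72.8013
Root portfolio cost Δ·45+B reproduces V0=40.7725.

(0,0): Delta=-0.7118 Bond=72.8013
(1,0): Delta=0.0000 Bond=62.4371
(1,1): Delta=-0.8721 Bond=95.0646
(2,0): Delta=0.0000 Bond=73.0514
(2,1): Delta=0.0000 Bond=73.0514
(2,2): Delta=-1.0686 Bond=127.8231
(3,0): Delta=0.0000 Bond=85.4701
(3,1): Delta=0.0000 Bond=85.4701
(3,2): Delta=0.0000 Bond=85.4701
(3,3): Delta=-1.3094 Bond=177.4152
V0=40.7725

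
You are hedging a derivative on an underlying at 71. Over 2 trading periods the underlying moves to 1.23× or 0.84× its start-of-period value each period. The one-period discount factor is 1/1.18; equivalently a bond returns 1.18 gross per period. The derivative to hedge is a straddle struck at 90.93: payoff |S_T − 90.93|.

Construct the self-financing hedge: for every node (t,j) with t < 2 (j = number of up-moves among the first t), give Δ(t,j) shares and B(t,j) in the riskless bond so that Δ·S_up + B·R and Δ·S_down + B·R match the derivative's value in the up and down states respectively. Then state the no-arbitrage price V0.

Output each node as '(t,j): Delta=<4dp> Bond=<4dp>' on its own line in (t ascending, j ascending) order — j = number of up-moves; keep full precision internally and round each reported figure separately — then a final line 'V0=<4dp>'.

(0,0): Delta=-0.1203 Bond=20.8406
(1,0): Delta=-1.0000 Bond=77.0593
(1,1): Delta=-0.0319 Bond=16.8761
V0=12.3018

Under the risk-neutral measure, an up-move has probability p* = (R−d)/(u−d) = 0.8718 and values discount at R = 1.18.
Terminal payoffs: V(2,0)=40.8324, V(2,1)=17.5728, V(2,2)=16.4859
Node (1,0) S=59.6400: V=(p*·17.5728+(1−p*)·40.8324)/1.18=17.4193; Δ=(17.5728−40.8324)/(73.3572−50.0976)=-1.0000; B=V−Δ·S=77.0593
Node (1,1) S=87.3300: V=(p*·16.4859+(1−p*)·17.5728)/1.18=14.0892; Δ=(16.4859−17.5728)/(107.4159−73.3572)=-0.0319; B=V−Δ·S=16.8761
Node (0,0) S=71.0000: V=(p*·14.0892+(1−p*)·17.4193)/1.18=12.3018; Δ=(14.0892−17.4193)/(87.3300−59.6400)=-0.1203; B=V−Δ·S=20.8406
Root portfolio cost Δ·71+B reproduces V0=12.3018.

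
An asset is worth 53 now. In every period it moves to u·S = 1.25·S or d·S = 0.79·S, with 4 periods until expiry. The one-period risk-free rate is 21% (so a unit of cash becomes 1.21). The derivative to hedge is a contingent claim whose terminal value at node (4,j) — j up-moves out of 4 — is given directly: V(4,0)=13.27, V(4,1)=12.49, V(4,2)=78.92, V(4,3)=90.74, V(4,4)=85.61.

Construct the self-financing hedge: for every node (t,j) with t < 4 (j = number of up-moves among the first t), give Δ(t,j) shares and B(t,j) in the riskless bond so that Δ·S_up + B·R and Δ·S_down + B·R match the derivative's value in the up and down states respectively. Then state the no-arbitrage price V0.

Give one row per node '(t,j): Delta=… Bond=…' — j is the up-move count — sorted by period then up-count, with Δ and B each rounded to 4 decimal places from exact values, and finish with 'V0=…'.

The replicating-portfolio and risk-neutral prices coincide; use p* = (1.21−0.79)/(1.25−0.79) = 0.9130 for the latter.
Terminal values V(4,·): V(4,0)=13.2700, V(4,1)=12.4900, V(4,2)=78.9200, V(4,3)=90.7400, V(4,4)=85.6100
Node (3,0) S=26.1311: V=(p*·12.4900+(1−p*)·13.2700)/1.21=10.3784; Δ=(12.4900−13.2700)/(32.6638−20.6435)=-0.0649; B=V−Δ·S=12.0740
Node (3,1) S=41.3466: V=(p*·78.9200+(1−p*)·12.4900)/1.21=60.4492; Δ=(78.9200−12.4900)/(51.6833−32.6638)=3.4927; B=V−Δ·S=-83.9639
Node (3,2) S=65.4219: V=(p*·90.7400+(1−p*)·78.9200)/1.21=74.1423; Δ=(90.7400−78.9200)/(81.7773−51.6833)=0.3928; B=V−Δ·S=48.4466
Node (3,3) S=103.5156: V=(p*·85.6100+(1−p*)·90.7400)/1.21=71.1207; Δ=(85.6100−90.7400)/(129.3945−81.7773)=-0.1077; B=V−Δ·S=82.2729
Node (2,0) S=33.0773: V=(p*·60.4492+(1−p*)·10.3784)/1.21=46.3596; Δ=(60.4492−10.3784)/(41.3466−26.1311)=3.2908; B=V−Δ·S=-62.4899
Node (2,1) S=52.3375: V=(p*·74.1423+(1−p*)·60.4492)/1.21=60.2906; Δ=(74.1423−60.4492)/(65.4219−41.3466)=0.5688; B=V−Δ·S=30.5229
Node (2,2) S=82.8125: V=(p*·71.1207+(1−p*)·74.1423)/1.21=58.9946; Δ=(71.1207−74.1423)/(103.5156−65.4219)=-0.0793; B=V−Δ·S=65.5632
Node (1,0) S=41.8700: V=(p*·60.2906+(1−p*)·46.3596)/1.21=48.8258; Δ=(60.2906−46.3596)/(52.3375−33.0773)=0.7233; B=V−Δ·S=18.5412
Node (1,1) S=66.2500: V=(p*·58.9946+(1−p*)·60.2906)/1.21=48.8490; Δ=(58.9946−60.2906)/(82.8125−52.3375)=-0.0425; B=V−Δ·S=51.6663
Node (0,0) S=53.0000: V=(p*·48.8490+(1−p*)·48.8258)/1.21=40.3694; Δ=(48.8490−48.8258)/(66.2500−41.8700)=0.0010; B=V−Δ·S=40.3189
The time-0 hedge costs 40.3694, which is the no-arbitrage price.

(0,0): Delta=0.0010 Bond=40.3189
(1,0): Delta=0.7233 Bond=18.5412
(1,1): Delta=-0.0425 Bond=51.6663
(2,0): Delta=3.2908 Bond=-62.4899
(2,1): Delta=0.5688 Bond=30.5229
(2,2): Delta=-0.0793 Bond=65.5632
(3,0): Delta=-0.0649 Bond=12.0740
(3,1): Delta=3.4927 Bond=-83.9639
(3,2): Delta=0.3928 Bond=48.4466
(3,3): Delta=-0.1077 Bond=82.2729
V0=40.3694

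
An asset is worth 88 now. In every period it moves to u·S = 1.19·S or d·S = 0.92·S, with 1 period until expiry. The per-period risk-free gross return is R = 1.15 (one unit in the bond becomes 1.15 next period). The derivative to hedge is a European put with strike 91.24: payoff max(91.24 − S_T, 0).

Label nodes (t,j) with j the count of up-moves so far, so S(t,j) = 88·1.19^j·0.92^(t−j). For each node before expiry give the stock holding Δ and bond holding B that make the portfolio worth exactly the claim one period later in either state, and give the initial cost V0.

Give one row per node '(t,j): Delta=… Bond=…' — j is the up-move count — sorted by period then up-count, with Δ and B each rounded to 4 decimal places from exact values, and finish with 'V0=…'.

No-arbitrage ⇒ martingale measure with p* = (R−d)/(u−d) = 0.8519.
Payoff layer (t=1): V(1,0)=10.2800, V(1,1)=0.0000
  t=0,j=0: stock 88.0000 → up 104.7200 (V=0.0000), down 80.9600 (V=10.2800). Price 1.3243; hedge Δ=-0.4327, bond B=39.3984.
The time-0 hedge costs 1.3243, which is the no-arbitrage price.

(0,0): Delta=-0.4327 Bond=39.3984
V0=1.3243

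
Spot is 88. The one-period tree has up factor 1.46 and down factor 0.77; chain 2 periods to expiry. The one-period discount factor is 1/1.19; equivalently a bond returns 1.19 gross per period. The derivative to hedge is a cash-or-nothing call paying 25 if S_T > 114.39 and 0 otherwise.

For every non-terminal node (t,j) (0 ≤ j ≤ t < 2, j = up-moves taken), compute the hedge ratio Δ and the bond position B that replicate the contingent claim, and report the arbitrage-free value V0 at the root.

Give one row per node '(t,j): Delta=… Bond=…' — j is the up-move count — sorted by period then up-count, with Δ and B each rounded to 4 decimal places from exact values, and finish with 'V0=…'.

(0,0): Delta=0.2106 Bond=-11.9919
(1,0): Delta=0.0000 Bond=0.0000
(1,1): Delta=0.2820 Bond=-23.4442
V0=6.5410

Risk-neutral probability p* = (R−d)/(u−d) = (1.19−0.77)/(1.46−0.77) = 0.6087.
Terminal values V(2,·): V(2,0)=0.0000, V(2,1)=0.0000, V(2,2)=25.0000
Node (1,0) S=67.7600: V=(p*·0.0000+(1−p*)·0.0000)/1.19=0.0000; Δ=(0.0000−0.0000)/(98.9296−52.1752)=0.0000; B=V−Δ·S=0.0000
Node (1,1) S=128.4800: V=(p*·25.0000+(1−p*)·0.0000)/1.19=12.7877; Δ=(25.0000−0.0000)/(187.5808−98.9296)=0.2820; B=V−Δ·S=-23.4442
Node (0,0) S=88.0000: V=(p*·12.7877+(1−p*)·0.0000)/1.19=6.5410; Δ=(12.7877−0.0000)/(128.4800−67.7600)=0.2106; B=V−Δ·S=-11.9919
Self-financing check: at every node Δ·S+B equals the discounted successor values.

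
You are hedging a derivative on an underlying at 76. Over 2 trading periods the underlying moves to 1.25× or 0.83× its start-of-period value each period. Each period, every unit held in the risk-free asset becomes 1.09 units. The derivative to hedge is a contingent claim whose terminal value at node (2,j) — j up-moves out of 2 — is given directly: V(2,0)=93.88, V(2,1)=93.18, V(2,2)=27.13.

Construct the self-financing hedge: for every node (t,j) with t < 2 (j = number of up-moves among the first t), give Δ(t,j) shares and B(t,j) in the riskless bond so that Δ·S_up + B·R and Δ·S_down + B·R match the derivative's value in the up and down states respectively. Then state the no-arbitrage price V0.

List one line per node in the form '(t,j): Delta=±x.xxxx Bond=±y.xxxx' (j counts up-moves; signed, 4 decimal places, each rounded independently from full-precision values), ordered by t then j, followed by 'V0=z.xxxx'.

(0,0): Delta=-1.1829 Bond=147.1057
(1,0): Delta=-0.0264 Bond=87.3976
(1,1): Delta=-1.6554 Bond=205.2361
V0=57.2089

Risk-neutral probability p* = (R−d)/(u−d) = (1.09−0.83)/(1.25−0.83) = 0.6190.
Terminal values V(2,·): V(2,0)=93.8800, V(2,1)=93.1800, V(2,2)=27.1300
(1,0): S=63.0800. Δ = (V_up−V_dn)/(S_up−S_dn) = (93.1800−93.8800)/(78.8500−52.3564) = -0.0264. V = [p*·93.1800 + (1−p*)·93.8800]/1.09 = 85.7309. B = V − Δ·S = 87.3976.
(1,1): S=95.0000. Δ = (V_up−V_dn)/(S_up−S_dn) = (27.1300−93.1800)/(118.7500−78.8500) = -1.6554. V = [p*·27.1300 + (1−p*)·93.1800]/1.09 = 47.9742. B = V − Δ·S = 205.2361.
(0,0): S=76.0000. Δ = (V_up−V_dn)/(S_up−S_dn) = (47.9742−85.7309)/(95.0000−63.0800) = -1.1829. V = [p*·47.9742 + (1−p*)·85.7309]/1.09 = 57.2089. B = V − Δ·S = 147.1057.
The time-0 hedge costs 57.2089, which is the no-arbitrage price.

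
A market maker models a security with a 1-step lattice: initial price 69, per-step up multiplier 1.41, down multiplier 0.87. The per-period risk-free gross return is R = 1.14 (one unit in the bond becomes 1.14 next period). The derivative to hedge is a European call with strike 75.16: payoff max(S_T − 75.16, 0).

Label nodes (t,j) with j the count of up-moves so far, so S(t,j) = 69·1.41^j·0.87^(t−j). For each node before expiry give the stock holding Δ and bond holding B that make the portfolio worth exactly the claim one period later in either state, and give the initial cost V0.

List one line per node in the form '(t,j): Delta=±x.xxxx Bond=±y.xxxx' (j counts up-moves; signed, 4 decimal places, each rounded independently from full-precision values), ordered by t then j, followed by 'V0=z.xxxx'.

No-arbitrage ⇒ martingale measure with p* = (R−d)/(u−d) = 0.5000.
Terminal payoffs: V(1,0)=0.0000, V(1,1)=22.1300
(0,0): S=69.0000. Δ = (V_up−V_dn)/(S_up−S_dn) = (22.1300−0.0000)/(97.2900−60.0300) = 0.5939. V = [p*·22.1300 + (1−p*)·0.0000]/1.14 = 9.7061. B = V − Δ·S = -31.2753.
Root portfolio cost Δ·69+B reproduces V0=9.7061.

(0,0): Delta=0.5939 Bond=-31.2753
V0=9.7061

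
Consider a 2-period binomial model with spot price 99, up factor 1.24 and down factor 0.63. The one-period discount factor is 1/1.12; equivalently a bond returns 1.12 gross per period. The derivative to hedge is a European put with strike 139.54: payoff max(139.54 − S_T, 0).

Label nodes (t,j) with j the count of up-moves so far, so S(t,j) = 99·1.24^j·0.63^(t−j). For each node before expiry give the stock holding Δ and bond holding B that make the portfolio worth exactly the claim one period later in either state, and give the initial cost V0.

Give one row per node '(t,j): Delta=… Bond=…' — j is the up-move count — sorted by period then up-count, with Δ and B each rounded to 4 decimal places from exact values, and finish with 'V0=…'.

Under the risk-neutral measure, an up-move has probability p* = (R−d)/(u−d) = 0.8033 and values discount at R = 1.12.
Terminal values V(2,·): V(2,0)=100.2469, V(2,1)=62.2012, V(2,2)=0.0000
  t=1,j=0: stock 62.3700 → up 77.3388 (V=62.2012), down 39.2931 (V=100.2469). Price 62.2193; hedge Δ=-1.0000, bond B=124.5893.
  t=1,j=1: stock 122.7600 → up 152.2224 (V=0.0000), down 77.3388 (V=62.2012). Price 10.9253; hedge Δ=-0.8306, bond B=112.8944.
  t=0,j=0: stock 99.0000 → up 122.7600 (V=10.9253), down 62.3700 (V=62.2193). Price 18.7642; hedge Δ=-0.8494, bond B=102.8527.
The time-0 hedge costs 18.7642, which is the no-arbitrage price.

(0,0): Delta=-0.8494 Bond=102.8527
(1,0): Delta=-1.0000 Bond=124.5893
(1,1): Delta=-0.8306 Bond=112.8944
V0=18.7642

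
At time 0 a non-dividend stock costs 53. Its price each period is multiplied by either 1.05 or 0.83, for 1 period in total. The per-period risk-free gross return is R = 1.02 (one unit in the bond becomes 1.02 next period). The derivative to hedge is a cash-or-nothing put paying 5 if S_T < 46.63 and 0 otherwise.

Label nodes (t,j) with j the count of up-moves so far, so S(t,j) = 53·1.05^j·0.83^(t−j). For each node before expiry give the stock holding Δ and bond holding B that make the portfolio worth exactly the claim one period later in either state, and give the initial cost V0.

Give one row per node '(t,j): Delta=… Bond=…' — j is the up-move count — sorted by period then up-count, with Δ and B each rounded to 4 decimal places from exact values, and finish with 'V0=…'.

Risk-neutral probability p* = (R−d)/(u−d) = (1.02−0.83)/(1.05−0.83) = 0.8636.
At expiry t=1: V(1,0)=5.0000, V(1,1)=0.0000
(0,0): S=53.0000. Δ = (V_up−V_dn)/(S_up−S_dn) = (0.0000−5.0000)/(55.6500−43.9900) = -0.4288. V = [p*·0.0000 + (1−p*)·5.0000]/1.02 = 0.6684. B = V − Δ·S = 23.3957.
Self-financing check: at every node Δ·S+B equals the discounted successor values.

(0,0): Delta=-0.4288 Bond=23.3957
V0=0.6684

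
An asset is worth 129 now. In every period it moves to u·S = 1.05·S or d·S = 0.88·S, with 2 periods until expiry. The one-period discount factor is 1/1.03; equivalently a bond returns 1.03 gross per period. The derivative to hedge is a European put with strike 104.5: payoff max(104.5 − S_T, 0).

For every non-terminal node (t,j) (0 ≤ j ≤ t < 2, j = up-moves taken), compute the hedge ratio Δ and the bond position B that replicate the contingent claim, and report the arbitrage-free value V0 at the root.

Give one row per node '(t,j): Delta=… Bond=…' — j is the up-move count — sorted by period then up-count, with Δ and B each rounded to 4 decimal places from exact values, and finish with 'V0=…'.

No-arbitrage ⇒ martingale measure with p* = (R−d)/(u−d) = 0.8824.
Payoff layer (t=2): V(2,0)=4.6024, V(2,1)=0.0000, V(2,2)=0.0000
(1,0): S=113.5200. Δ = (V_up−V_dn)/(S_up−S_dn) = (0.0000−4.6024)/(119.1960−99.8976) = -0.2385. V = [p*·0.0000 + (1−p*)·4.6024]/1.03 = 0.5257. B = V − Δ·S = 27.5986.
(1,1): S=135.4500. Δ = (V_up−V_dn)/(S_up−S_dn) = (0.0000−0.0000)/(142.2225−119.1960) = 0.0000. V = [p*·0.0000 + (1−p*)·0.0000]/1.03 = 0.0000. B = V − Δ·S = 0.0000.
(0,0): S=129.0000. Δ = (V_up−V_dn)/(S_up−S_dn) = (0.0000−0.5257)/(135.4500−113.5200) = -0.0240. V = [p*·0.0000 + (1−p*)·0.5257]/1.03 = 0.0600. B = V − Δ·S = 3.1523.
Each (Δ,B) replicates both successor values, so the strategy is self-financing and V0 is arbitrage-free.

(0,0): Delta=-0.0240 Bond=3.1523
(1,0): Delta=-0.2385 Bond=27.5986
(1,1): Delta=0.0000 Bond=0.0000
V0=0.0600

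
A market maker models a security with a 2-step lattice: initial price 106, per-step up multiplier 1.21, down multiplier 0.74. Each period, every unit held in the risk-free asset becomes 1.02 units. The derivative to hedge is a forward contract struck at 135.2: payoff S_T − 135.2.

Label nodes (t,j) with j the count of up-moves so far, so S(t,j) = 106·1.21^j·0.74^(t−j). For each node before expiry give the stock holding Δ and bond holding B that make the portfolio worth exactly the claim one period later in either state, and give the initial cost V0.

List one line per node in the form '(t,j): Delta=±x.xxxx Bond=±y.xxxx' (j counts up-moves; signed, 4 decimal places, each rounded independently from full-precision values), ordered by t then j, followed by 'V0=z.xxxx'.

Under the risk-neutral measure, an up-move has probability p* = (R−d)/(u−d) = 0.5957 and values discount at R = 1.02.
Payoff layer (t=2): V(2,0)=-77.1544, V(2,1)=-40.2876, V(2,2)=19.9946
(1,0): S=78.4400. Δ = (V_up−V_dn)/(S_up−S_dn) = (-40.2876−-77.1544)/(94.9124−58.0456) = 1.0000. V = [p*·-40.2876 + (1−p*)·-77.1544]/1.02 = -54.1090. B = V − Δ·S = -132.5490.
(1,1): S=128.2600. Δ = (V_up−V_dn)/(S_up−S_dn) = (19.9946−-40.2876)/(155.1946−94.9124) = 1.0000. V = [p*·19.9946 + (1−p*)·-40.2876]/1.02 = -4.2890. B = V − Δ·S = -132.5490.
(0,0): S=106.0000. Δ = (V_up−V_dn)/(S_up−S_dn) = (-4.2890−-54.1090)/(128.2600−78.4400) = 1.0000. V = [p*·-4.2890 + (1−p*)·-54.1090]/1.02 = -23.9500. B = V − Δ·S = -129.9500.
Self-financing check: at every node Δ·S+B equals the discounted successor values.

(0,0): Delta=1.0000 Bond=-129.9500
(1,0): Delta=1.0000 Bond=-132.5490
(1,1): Delta=1.0000 Bond=-132.5490
V0=-23.9500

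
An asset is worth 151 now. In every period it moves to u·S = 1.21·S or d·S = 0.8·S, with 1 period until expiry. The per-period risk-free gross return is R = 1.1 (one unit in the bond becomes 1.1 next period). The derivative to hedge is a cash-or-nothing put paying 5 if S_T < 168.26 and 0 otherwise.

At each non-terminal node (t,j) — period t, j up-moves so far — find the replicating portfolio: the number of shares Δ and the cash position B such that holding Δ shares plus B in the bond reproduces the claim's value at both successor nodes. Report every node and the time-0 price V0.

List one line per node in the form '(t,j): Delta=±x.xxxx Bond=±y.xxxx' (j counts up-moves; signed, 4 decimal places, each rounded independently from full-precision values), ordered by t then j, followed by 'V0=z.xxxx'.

Under the risk-neutral measure, an up-move has probability p* = (R−d)/(u−d) = 0.7317 and values discount at R = 1.1.
Terminal payoffs: V(1,0)=5.0000, V(1,1)=0.0000
Node (0,0) S=151.0000: V=(p*·0.0000+(1−p*)·5.0000)/1.1=1.2195; Δ=(0.0000−5.0000)/(182.7100−120.8000)=-0.0808; B=V−Δ·S=13.4146
The time-0 hedge costs 1.2195, which is the no-arbitrage price.

(0,0): Delta=-0.0808 Bond=13.4146
V0=1.2195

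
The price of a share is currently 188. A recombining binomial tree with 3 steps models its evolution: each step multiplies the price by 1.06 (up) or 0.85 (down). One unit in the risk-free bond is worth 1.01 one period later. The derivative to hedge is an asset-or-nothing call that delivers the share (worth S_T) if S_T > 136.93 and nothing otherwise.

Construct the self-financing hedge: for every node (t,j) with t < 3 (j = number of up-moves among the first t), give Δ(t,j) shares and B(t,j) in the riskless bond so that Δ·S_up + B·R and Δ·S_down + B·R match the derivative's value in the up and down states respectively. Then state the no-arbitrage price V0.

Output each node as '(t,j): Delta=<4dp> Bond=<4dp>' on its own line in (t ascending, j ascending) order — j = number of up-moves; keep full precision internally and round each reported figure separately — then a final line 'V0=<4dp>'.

Under the risk-neutral measure, an up-move has probability p* = (R−d)/(u−d) = 0.7619 and values discount at R = 1.01.
At expiry t=3: V(3,0)=0.0000, V(3,1)=143.9798, V(3,2)=179.5513, V(3,3)=223.9110
  t=2,j=0: stock 135.8300 → up 143.9798 (V=143.9798), down 115.4555 (V=0.0000). Price 108.6128; hedge Δ=5.0476, bond B=-577.0053.
  t=2,j=1: stock 169.3880 → up 179.5513 (V=179.5513), down 143.9798 (V=143.9798). Price 169.3880; hedge Δ=1.0000, bond B=0.0000.
  t=2,j=2: stock 211.2368 → up 223.9110 (V=223.9110), down 179.5513 (V=179.5513). Price 211.2368; hedge Δ=1.0000, bond B=0.0000.
  t=1,j=0: stock 159.8000 → up 169.3880 (V=169.3880), down 135.8300 (V=108.6128). Price 153.3839; hedge Δ=1.8111, bond B=-136.0220.
  t=1,j=1: stock 199.2800 → up 211.2368 (V=211.2368), down 169.3880 (V=169.3880). Price 199.2800; hedge Δ=1.0000, bond B=0.0000.
  t=0,j=0: stock 188.0000 → up 199.2800 (V=199.2800), down 159.8000 (V=153.3839). Price 186.4875; hedge Δ=1.1625, bond B=-32.0655.
Check: Δ(0,0)·S0 + B(0,0) = 186.4875 = V0.

(0,0): Delta=1.1625 Bond=-32.0655
(1,0): Delta=1.8111 Bond=-136.0220
(1,1): Delta=1.0000 Bond=0.0000
(2,0): Delta=5.0476 Bond=-577.0053
(2,1): Delta=1.0000 Bond=0.0000
(2,2): Delta=1.0000 Bond=0.0000
V0=186.4875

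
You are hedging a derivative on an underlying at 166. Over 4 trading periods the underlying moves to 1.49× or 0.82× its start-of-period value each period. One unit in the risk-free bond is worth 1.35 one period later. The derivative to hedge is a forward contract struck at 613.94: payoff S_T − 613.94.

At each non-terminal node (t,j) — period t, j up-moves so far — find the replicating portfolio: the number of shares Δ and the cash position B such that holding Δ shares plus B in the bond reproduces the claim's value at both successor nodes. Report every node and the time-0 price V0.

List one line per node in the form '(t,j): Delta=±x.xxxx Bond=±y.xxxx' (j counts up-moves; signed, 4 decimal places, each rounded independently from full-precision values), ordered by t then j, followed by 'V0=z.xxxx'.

(0,0): Delta=1.0000 Bond=-184.8378
(1,0): Delta=1.0000 Bond=-249.5311
(1,1): Delta=1.0000 Bond=-249.5311
(2,0): Delta=1.0000 Bond=-336.8669
(2,1): Delta=1.0000 Bond=-336.8669
(2,2): Delta=1.0000 Bond=-336.8669
(3,0): Delta=1.0000 Bond=-454.7704
(3,1): Delta=1.0000 Bond=-454.7704
(3,2): Delta=1.0000 Bond=-454.7704
(3,3): Delta=1.0000 Bond=-454.7704
V0=-18.8378

Under the risk-neutral measure, an up-move has probability p* = (R−d)/(u−d) = 0.7910 and values discount at R = 1.35.
Payoff layer (t=4): V(4,0)=-538.8878, V(4,1)=-477.5646, V(4,2)=-366.1360, V(4,3)=-163.6620, V(4,4)=204.2481
  t=3,j=0: stock 91.5271 → up 136.3754 (V=-477.5646), down 75.0522 (V=-538.8878). Price -363.2433; hedge Δ=1.0000, bond B=-454.7704.
  t=3,j=1: stock 166.3114 → up 247.8040 (V=-366.1360), down 136.3754 (V=-477.5646). Price -288.4590; hedge Δ=1.0000, bond B=-454.7704.
  t=3,j=2: stock 302.2000 → up 450.2780 (V=-163.6620), down 247.8040 (V=-366.1360). Price -152.5704; hedge Δ=1.0000, bond B=-454.7704.
  t=3,j=3: stock 549.1195 → up 818.1881 (V=204.2481), down 450.2780 (V=-163.6620). Price 94.3492; hedge Δ=1.0000, bond B=-454.7704.
  t=2,j=0: stock 111.6184 → up 166.3114 (V=-288.4590), down 91.5271 (V=-363.2433). Price -225.2485; hedge Δ=1.0000, bond B=-336.8669.
  t=2,j=1: stock 202.8188 → up 302.2000 (V=-152.5704), down 166.3114 (V=-288.4590). Price -134.0481; hedge Δ=1.0000, bond B=-336.8669.
  t=2,j=2: stock 368.5366 → up 549.1195 (V=94.3492), down 302.2000 (V=-152.5704). Price 31.6697; hedge Δ=1.0000, bond B=-336.8669.
  t=1,j=0: stock 136.1200 → up 202.8188 (V=-134.0481), down 111.6184 (V=-225.2485). Price -113.4111; hedge Δ=1.0000, bond B=-249.5311.
  t=1,j=1: stock 247.3400 → up 368.5366 (V=31.6697), down 202.8188 (V=-134.0481). Price -2.1911; hedge Δ=1.0000, bond B=-249.5311.
  t=0,j=0: stock 166.0000 → up 247.3400 (V=-2.1911), down 136.1200 (V=-113.4111). Price -18.8378; hedge Δ=1.0000, bond B=-184.8378.
Self-financing check: at every node Δ·S+B equals the discounted successor values.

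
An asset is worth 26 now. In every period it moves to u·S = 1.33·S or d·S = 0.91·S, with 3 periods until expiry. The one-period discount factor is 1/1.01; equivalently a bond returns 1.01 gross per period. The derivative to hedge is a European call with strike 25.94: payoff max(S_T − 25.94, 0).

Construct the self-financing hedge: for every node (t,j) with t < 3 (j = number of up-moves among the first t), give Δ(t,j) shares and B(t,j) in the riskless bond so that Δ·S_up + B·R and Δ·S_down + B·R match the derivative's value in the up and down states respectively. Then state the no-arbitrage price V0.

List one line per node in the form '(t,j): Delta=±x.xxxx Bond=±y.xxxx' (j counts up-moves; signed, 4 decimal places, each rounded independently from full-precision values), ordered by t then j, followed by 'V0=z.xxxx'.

Since d<R<u, set p* = (R−d)/(u−d) = 0.2381; price each node as the discounted p*-expectation of its children.
Terminal payoffs: V(3,0)=0.0000, V(3,1)=2.6957, V(3,2)=15.9122, V(3,3)=35.2286
(2,0): S=21.5306. Δ = (V_up−V_dn)/(S_up−S_dn) = (2.6957−0.0000)/(28.6357−19.5928) = 0.2981. V = [p*·2.6957 + (1−p*)·0.0000]/1.01 = 0.6355. B = V − Δ·S = -5.7829.
(2,1): S=31.4678. Δ = (V_up−V_dn)/(S_up−S_dn) = (15.9122−2.6957)/(41.8522−28.6357) = 1.0000. V = [p*·15.9122 + (1−p*)·2.6957]/1.01 = 5.7846. B = V − Δ·S = -25.6832.
(2,2): S=45.9914. Δ = (V_up−V_dn)/(S_up−S_dn) = (35.2286−15.9122)/(61.1686−41.8522) = 1.0000. V = [p*·35.2286 + (1−p*)·15.9122]/1.01 = 20.3082. B = V − Δ·S = -25.6832.
(1,0): S=23.6600. Δ = (V_up−V_dn)/(S_up−S_dn) = (5.7846−0.6355)/(31.4678−21.5306) = 0.5182. V = [p*·5.7846 + (1−p*)·0.6355]/1.01 = 1.8430. B = V − Δ·S = -10.4169.
(1,1): S=34.5800. Δ = (V_up−V_dn)/(S_up−S_dn) = (20.3082−5.7846)/(45.9914−31.4678) = 1.0000. V = [p*·20.3082 + (1−p*)·5.7846]/1.01 = 9.1511. B = V − Δ·S = -25.4289.
(0,0): S=26.0000. Δ = (V_up−V_dn)/(S_up−S_dn) = (9.1511−1.8430)/(34.5800−23.6600) = 0.6692. V = [p*·9.1511 + (1−p*)·1.8430]/1.01 = 3.5476. B = V − Δ·S = -13.8526.
The time-0 hedge costs 3.5476, which is the no-arbitrage price.

(0,0): Delta=0.6692 Bond=-13.8526
(1,0): Delta=0.5182 Bond=-10.4169
(1,1): Delta=1.0000 Bond=-25.4289
(2,0): Delta=0.2981 Bond=-5.7829
(2,1): Delta=1.0000 Bond=-25.6832
(2,2): Delta=1.0000 Bond=-25.6832
V0=3.5476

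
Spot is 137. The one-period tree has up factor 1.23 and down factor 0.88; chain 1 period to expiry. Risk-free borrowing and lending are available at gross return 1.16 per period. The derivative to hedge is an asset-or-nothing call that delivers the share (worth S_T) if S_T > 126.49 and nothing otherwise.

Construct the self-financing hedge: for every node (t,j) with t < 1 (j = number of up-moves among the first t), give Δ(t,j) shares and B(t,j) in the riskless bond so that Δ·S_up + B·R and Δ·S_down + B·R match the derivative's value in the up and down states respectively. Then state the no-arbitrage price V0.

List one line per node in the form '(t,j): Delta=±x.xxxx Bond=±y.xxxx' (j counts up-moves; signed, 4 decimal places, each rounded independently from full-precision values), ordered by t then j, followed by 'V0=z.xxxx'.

(0,0): Delta=3.5143 Bond=-365.2433
V0=116.2138

Under the risk-neutral measure, an up-move has probability p* = (R−d)/(u−d) = 0.8000 and values discount at R = 1.16.
Terminal payoffs: V(1,0)=0.0000, V(1,1)=168.5100
(0,0): S=137.0000. Δ = (V_up−V_dn)/(S_up−S_dn) = (168.5100−0.0000)/(168.5100−120.5600) = 3.5143. V = [p*·168.5100 + (1−p*)·0.0000]/1.16 = 116.2138. B = V − Δ·S = -365.2433.
Root portfolio cost Δ·137+B reproduces V0=116.2138.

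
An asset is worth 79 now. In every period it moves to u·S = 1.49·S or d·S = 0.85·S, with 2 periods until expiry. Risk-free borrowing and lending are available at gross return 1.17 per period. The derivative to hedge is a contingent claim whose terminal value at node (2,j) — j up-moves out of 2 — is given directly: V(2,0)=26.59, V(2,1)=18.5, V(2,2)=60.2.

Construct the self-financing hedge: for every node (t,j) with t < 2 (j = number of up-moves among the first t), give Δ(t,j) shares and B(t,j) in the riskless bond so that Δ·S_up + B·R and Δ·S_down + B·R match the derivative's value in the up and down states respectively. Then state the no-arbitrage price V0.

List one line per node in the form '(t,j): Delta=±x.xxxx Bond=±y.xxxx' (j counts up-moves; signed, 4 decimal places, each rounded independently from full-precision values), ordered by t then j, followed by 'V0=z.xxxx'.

(0,0): Delta=0.2841 Bond=0.1650
(1,0): Delta=-0.1882 Bond=31.9099
(1,1): Delta=0.5535 Bond=-31.5238
V0=22.6076

The replicating-portfolio and risk-neutral prices coincide; use p* = (1.17−0.85)/(1.49−0.85) = 0.5000 for the latter.
Terminal values V(2,·): V(2,0)=26.5900, V(2,1)=18.5000, V(2,2)=60.2000
Node (1,0) S=67.1500: V=(p*·18.5000+(1−p*)·26.5900)/1.17=19.2692; Δ=(18.5000−26.5900)/(100.0535−57.0775)=-0.1882; B=V−Δ·S=31.9099
Node (1,1) S=117.7100: V=(p*·60.2000+(1−p*)·18.5000)/1.17=33.6325; Δ=(60.2000−18.5000)/(175.3879−100.0535)=0.5535; B=V−Δ·S=-31.5238
Node (0,0) S=79.0000: V=(p*·33.6325+(1−p*)·19.2692)/1.17=22.6076; Δ=(33.6325−19.2692)/(117.7100−67.1500)=0.2841; B=V−Δ·S=0.1650
Root portfolio cost Δ·79+B reproduces V0=22.6076.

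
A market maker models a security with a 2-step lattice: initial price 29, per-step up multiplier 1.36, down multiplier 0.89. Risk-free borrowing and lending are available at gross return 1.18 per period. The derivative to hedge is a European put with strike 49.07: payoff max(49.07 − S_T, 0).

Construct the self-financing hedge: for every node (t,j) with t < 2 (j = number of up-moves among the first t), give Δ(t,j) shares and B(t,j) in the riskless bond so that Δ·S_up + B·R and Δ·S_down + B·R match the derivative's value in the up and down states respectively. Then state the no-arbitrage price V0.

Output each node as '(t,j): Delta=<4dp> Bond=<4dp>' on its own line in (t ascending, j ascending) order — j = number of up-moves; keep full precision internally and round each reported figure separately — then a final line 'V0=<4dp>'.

Risk-neutral probability p* = (R−d)/(u−d) = (1.18−0.89)/(1.36−0.89) = 0.6170.
At expiry t=2: V(2,0)=26.0991, V(2,1)=13.9684, V(2,2)=0.0000
(1,0): S=25.8100. Δ = (V_up−V_dn)/(S_up−S_dn) = (13.9684−26.0991)/(35.1016−22.9709) = -1.0000. V = [p*·13.9684 + (1−p*)·26.0991]/1.18 = 15.7747. B = V − Δ·S = 41.5847.
(1,1): S=39.4400. Δ = (V_up−V_dn)/(S_up−S_dn) = (0.0000−13.9684)/(53.6384−35.1016) = -0.7535. V = [p*·0.0000 + (1−p*)·13.9684]/1.18 = 4.5336. B = V − Δ·S = 34.2536.
(0,0): S=29.0000. Δ = (V_up−V_dn)/(S_up−S_dn) = (4.5336−15.7747)/(39.4400−25.8100) = -0.8247. V = [p*·4.5336 + (1−p*)·15.7747]/1.18 = 7.4904. B = V − Δ·S = 31.4078.
Root portfolio cost Δ·29+B reproduces V0=7.4904.

(0,0): Delta=-0.8247 Bond=31.4078
(1,0): Delta=-1.0000 Bond=41.5847
(1,1): Delta=-0.7535 Bond=34.2536
V0=7.4904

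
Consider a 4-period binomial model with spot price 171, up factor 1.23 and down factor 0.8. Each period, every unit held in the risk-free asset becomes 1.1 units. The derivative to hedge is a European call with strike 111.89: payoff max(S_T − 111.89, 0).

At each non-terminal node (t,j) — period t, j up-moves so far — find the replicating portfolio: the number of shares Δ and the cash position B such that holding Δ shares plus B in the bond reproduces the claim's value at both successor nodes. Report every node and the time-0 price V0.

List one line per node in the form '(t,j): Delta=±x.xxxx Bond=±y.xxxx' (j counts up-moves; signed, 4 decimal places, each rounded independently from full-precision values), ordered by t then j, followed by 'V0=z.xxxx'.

Risk-neutral probability p* = (R−d)/(u−d) = (1.1−0.8)/(1.23−0.8) = 0.6977.
Terminal payoffs: V(4,0)=0.0000, V(4,1)=0.0000, V(4,2)=53.6818, V(4,3)=142.6766, V(4,4)=279.5062
  t=3,j=0: stock 87.5520 → up 107.6890 (V=0.0000), down 70.0416 (V=0.0000). Price 0.0000; hedge Δ=0.0000, bond B=0.0000.
  t=3,j=1: stock 134.6112 → up 165.5718 (V=53.6818), down 107.6890 (V=0.0000). Price 34.0476; hedge Δ=0.9274, bond B=-90.7937.
  t=3,j=2: stock 206.9647 → up 254.5666 (V=142.6766), down 165.5718 (V=53.6818). Price 105.2465; hedge Δ=1.0000, bond B=-101.7182.
  t=3,j=3: stock 318.2083 → up 391.3962 (V=279.5062), down 254.5666 (V=142.6766). Price 216.4901; hedge Δ=1.0000, bond B=-101.7182.
  t=2,j=0: stock 109.4400 → up 134.6112 (V=34.0476), down 87.5520 (V=0.0000). Price 21.5947; hedge Δ=0.7235, bond B=-57.5859.
  t=2,j=1: stock 168.2640 → up 206.9647 (V=105.2465), down 134.6112 (V=34.0476). Price 76.1103; hedge Δ=0.9840, bond B=-89.4686.
  t=2,j=2: stock 258.7059 → up 318.2083 (V=216.4901), down 206.9647 (V=105.2465). Price 166.2348; hedge Δ=1.0000, bond B=-92.4711.
  t=1,j=0: stock 136.8000 → up 168.2640 (V=76.1103), down 109.4400 (V=21.5947). Price 54.2080; hedge Δ=0.9268, bond B=-72.5724.
  t=1,j=1: stock 210.3300 → up 258.7059 (V=166.2348), down 168.2640 (V=76.1103). Price 126.3526; hedge Δ=0.9965, bond B=-83.2394.
  t=0,j=0: stock 171.0000 → up 210.3300 (V=126.3526), down 136.8000 (V=54.2080). Price 95.0377; hedge Δ=0.9812, bond B=-72.7404.
Each (Δ,B) replicates both successor values, so the strategy is self-financing and V0 is arbitrage-free.

(0,0): Delta=0.9812 Bond=-72.7404
(1,0): Delta=0.9268 Bond=-72.5724
(1,1): Delta=0.9965 Bond=-83.2394
(2,0): Delta=0.7235 Bond=-57.5859
(2,1): Delta=0.9840 Bond=-89.4686
(2,2): Delta=1.0000 Bond=-92.4711
(3,0): Delta=0.0000 Bond=0.0000
(3,1): Delta=0.9274 Bond=-90.7937
(3,2): Delta=1.0000 Bond=-101.7182
(3,3): Delta=1.0000 Bond=-101.7182
V0=95.0377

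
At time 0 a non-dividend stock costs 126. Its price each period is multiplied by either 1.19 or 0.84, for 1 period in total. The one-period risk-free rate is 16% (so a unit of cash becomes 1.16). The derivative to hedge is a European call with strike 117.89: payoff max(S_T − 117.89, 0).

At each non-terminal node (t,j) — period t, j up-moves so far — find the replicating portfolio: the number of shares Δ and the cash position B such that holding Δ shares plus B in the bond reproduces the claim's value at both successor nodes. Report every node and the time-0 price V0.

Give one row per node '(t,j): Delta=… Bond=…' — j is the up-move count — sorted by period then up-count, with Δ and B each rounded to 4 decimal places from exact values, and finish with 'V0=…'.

The replicating-portfolio and risk-neutral prices coincide; use p* = (1.16−0.84)/(1.19−0.84) = 0.9143 for the latter.
At expiry t=1: V(1,0)=0.0000, V(1,1)=32.0500
  t=0,j=0: stock 126.0000 → up 149.9400 (V=32.0500), down 105.8400 (V=0.0000). Price 25.2611; hedge Δ=0.7268, bond B=-66.3103.
Self-financing check: at every node Δ·S+B equals the discounted successor values.

(0,0): Delta=0.7268 Bond=-66.3103
V0=25.2611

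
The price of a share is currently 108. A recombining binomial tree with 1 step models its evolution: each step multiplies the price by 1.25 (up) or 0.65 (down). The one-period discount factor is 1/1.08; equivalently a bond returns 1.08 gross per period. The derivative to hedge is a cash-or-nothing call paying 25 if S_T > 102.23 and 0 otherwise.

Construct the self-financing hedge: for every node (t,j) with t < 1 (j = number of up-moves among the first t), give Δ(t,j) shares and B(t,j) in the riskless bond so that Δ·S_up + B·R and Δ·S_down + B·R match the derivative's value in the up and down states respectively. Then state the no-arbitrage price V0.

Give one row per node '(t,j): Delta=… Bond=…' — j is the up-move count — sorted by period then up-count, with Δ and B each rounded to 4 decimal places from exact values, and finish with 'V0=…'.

(0,0): Delta=0.3858 Bond=-25.0772
V0=16.5895

Since d<R<u, set p* = (R−d)/(u−d) = 0.7167; price each node as the discounted p*-expectation of its children.
Terminal values V(1,·): V(1,0)=0.0000, V(1,1)=25.0000
(0,0): S=108.0000. Δ = (V_up−V_dn)/(S_up−S_dn) = (25.0000−0.0000)/(135.0000−70.2000) = 0.3858. V = [p*·25.0000 + (1−p*)·0.0000]/1.08 = 16.5895. B = V − Δ·S = -25.0772.
Each (Δ,B) replicates both successor values, so the strategy is self-financing and V0 is arbitrage-free.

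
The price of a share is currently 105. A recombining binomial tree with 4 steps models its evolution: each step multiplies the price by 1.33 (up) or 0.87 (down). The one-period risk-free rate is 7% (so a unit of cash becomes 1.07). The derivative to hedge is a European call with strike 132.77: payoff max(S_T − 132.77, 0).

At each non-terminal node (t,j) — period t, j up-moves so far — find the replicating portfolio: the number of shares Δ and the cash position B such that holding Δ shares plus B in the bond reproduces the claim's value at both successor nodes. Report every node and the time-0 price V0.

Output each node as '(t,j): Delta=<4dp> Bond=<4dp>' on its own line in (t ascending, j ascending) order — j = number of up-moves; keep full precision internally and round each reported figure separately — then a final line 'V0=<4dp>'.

(0,0): Delta=0.6155 Bond=-45.4894
(1,0): Delta=0.3719 Bond=-26.4158
(1,1): Delta=0.8227 Bond=-77.6089
(2,0): Delta=0.0868 Bond=-5.6112
(2,1): Delta=0.6143 Bond=-57.7147
(2,2): Delta=1.0000 Bond=-115.9665
(3,0): Delta=0.0000 Bond=0.0000
(3,1): Delta=0.1607 Bond=-13.8091
(3,2): Delta=1.0000 Bond=-124.0841
(3,3): Delta=1.0000 Bond=-124.0841
V0=19.1415

Risk-neutral probability p* = (R−d)/(u−d) = (1.07−0.87)/(1.33−0.87) = 0.4348.
Payoff layer (t=4): V(4,0)=0.0000, V(4,1)=0.0000, V(4,2)=7.8124, V(4,3)=82.1434, V(4,4)=195.7758
(3,0): S=69.1428. Δ = (V_up−V_dn)/(S_up−S_dn) = (0.0000−0.0000)/(91.9599−60.1542) = 0.0000. V = [p*·0.0000 + (1−p*)·0.0000]/1.07 = 0.0000. B = V − Δ·S = 0.0000.
(3,1): S=105.7011. Δ = (V_up−V_dn)/(S_up−S_dn) = (7.8124−0.0000)/(140.5824−91.9599) = 0.1607. V = [p*·7.8124 + (1−p*)·0.0000]/1.07 = 3.1745. B = V − Δ·S = -13.8091.
(3,2): S=161.5890. Δ = (V_up−V_dn)/(S_up−S_dn) = (82.1434−7.8124)/(214.9134−140.5824) = 1.0000. V = [p*·82.1434 + (1−p*)·7.8124]/1.07 = 37.5049. B = V − Δ·S = -124.0841.
(3,3): S=247.0269. Δ = (V_up−V_dn)/(S_up−S_dn) = (195.7758−82.1434)/(328.5458−214.9134) = 1.0000. V = [p*·195.7758 + (1−p*)·82.1434]/1.07 = 122.9428. B = V − Δ·S = -124.0841.
(2,0): S=79.4745. Δ = (V_up−V_dn)/(S_up−S_dn) = (3.1745−0.0000)/(105.7011−69.1428) = 0.0868. V = [p*·3.1745 + (1−p*)·0.0000]/1.07 = 1.2899. B = V − Δ·S = -5.6112.
(2,1): S=121.4955. Δ = (V_up−V_dn)/(S_up−S_dn) = (37.5049−3.1745)/(161.5890−105.7011) = 0.6143. V = [p*·37.5049 + (1−p*)·3.1745]/1.07 = 16.9166. B = V − Δ·S = -57.7147.
(2,2): S=185.7345. Δ = (V_up−V_dn)/(S_up−S_dn) = (122.9428−37.5049)/(247.0269−161.5890) = 1.0000. V = [p*·122.9428 + (1−p*)·37.5049]/1.07 = 69.7680. B = V − Δ·S = -115.9665.
(1,0): S=91.3500. Δ = (V_up−V_dn)/(S_up−S_dn) = (16.9166−1.2899)/(121.4955−79.4745) = 0.3719. V = [p*·16.9166 + (1−p*)·1.2899]/1.07 = 7.5553. B = V − Δ·S = -26.4158.
(1,1): S=139.6500. Δ = (V_up−V_dn)/(S_up−S_dn) = (69.7680−16.9166)/(185.7345−121.4955) = 0.8227. V = [p*·69.7680 + (1−p*)·16.9166]/1.07 = 37.2855. B = V − Δ·S = -77.6089.
(0,0): S=105.0000. Δ = (V_up−V_dn)/(S_up−S_dn) = (37.2855−7.5553)/(139.6500−91.3500) = 0.6155. V = [p*·37.2855 + (1−p*)·7.5553]/1.07 = 19.1415. B = V − Δ·S = -45.4894.
Each (Δ,B) replicates both successor values, so the strategy is self-financing and V0 is arbitrage-free.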